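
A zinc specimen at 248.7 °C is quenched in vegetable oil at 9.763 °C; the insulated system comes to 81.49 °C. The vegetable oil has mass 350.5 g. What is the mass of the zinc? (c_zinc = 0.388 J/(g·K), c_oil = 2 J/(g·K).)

m ≈ 775 g

Energy conservation, ΣQ = 0:
m·0.388·(81.49 − 248.7) + 350.5·2·(81.49 − 9.763) = 0
-64.88 m = -50281
m = -50281/-64.88 ≈ 775 g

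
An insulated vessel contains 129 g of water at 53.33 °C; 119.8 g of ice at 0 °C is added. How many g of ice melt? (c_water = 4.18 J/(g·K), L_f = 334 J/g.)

m_melted ≈ 86.1 g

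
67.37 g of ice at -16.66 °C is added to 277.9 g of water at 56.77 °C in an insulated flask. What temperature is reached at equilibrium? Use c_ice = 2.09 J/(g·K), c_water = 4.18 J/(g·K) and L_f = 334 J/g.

Taking heat into each body as positive, Σ m c ΔT = 0:
ice -16.66→0 °C: 67.37×2.09×16.66 = 2345.8; fusion: m_ice L_f = 67.37×334 = 22502; warm the meltwater: 281.61 T; water: 1161.6(T − 56.77)
1443.2 T = 65945 − 24847 = 41098
T ≈ 28.48 °C — above 0 °C, consistent with complete melting.

T_f ≈ 28.5 °C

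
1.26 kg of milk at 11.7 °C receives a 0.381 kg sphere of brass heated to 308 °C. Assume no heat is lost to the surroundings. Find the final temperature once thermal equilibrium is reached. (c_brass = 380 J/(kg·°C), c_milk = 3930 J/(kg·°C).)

T_f ≈ 20.1 °C

Let T be the final temperature. ΣQ_i = 0:
0.381*380*(T − 308) + 1.26*3930*(T − 11.7) = 0
5096.6 T = 102528
T = 102528 / 5096.6 = 20.1 °C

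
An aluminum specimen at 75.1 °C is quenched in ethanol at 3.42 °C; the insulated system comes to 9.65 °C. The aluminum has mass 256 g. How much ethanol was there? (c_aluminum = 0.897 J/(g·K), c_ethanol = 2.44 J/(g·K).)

Heat lost by the aluminum = heat gained by the ethanol:
256×0.897×(75.1 − 9.65) = m×2.44×(9.65 − 3.42)
15.2 m = 15029  ⇒  m ≈ 988.7 g

m ≈ 989 g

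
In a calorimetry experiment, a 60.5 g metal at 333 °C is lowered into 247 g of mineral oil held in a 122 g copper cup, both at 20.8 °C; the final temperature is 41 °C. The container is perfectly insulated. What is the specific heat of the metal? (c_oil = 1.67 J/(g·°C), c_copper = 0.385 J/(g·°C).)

Setting the total heat transfer to zero:
60.5×c×(41 − 333) + 247×1.67×(41 − 20.8) + 122×0.385×(41 − 20.8) = 0
-17666 c = -9281.1
c = -9281.1/-17666 ≈ 0.5254 J/(g·°C)

c ≈ 0.525 J/(g·°C)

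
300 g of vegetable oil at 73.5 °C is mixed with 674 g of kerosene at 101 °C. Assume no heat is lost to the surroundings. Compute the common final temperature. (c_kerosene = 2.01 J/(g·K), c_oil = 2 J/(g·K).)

Heat gained plus heat lost sum to zero:
674×2.01×(T − 101) + 300×2×(T − 73.5) = 0
1954.7 T = 180929
T = 180929/1954.7 ≈ 92.56 °C

T_f ≈ 92.6 °C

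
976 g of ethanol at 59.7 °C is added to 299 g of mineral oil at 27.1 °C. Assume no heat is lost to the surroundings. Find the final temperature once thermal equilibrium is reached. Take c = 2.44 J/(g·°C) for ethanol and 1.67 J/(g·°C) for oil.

Taking heat into each body as positive, Σ m c ΔT = 0:
976×2.44×(T − 59.7) + 299×1.67×(T − 27.1) = 0
2381.4(T − 59.7) + 499.33(T − 27.1) = 0
2880.8 T = 155704
T ≈ 54.05 °C

T_f ≈ 54.0 °C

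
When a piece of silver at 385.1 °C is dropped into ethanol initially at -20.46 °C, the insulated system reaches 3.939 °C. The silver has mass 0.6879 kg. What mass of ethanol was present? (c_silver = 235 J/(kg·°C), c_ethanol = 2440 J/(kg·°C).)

Heat gained plus heat lost sum to zero:
0.6879·235·(3.939 − 385.1) + m·2440·(3.939 − (-20.46)) = 0
59534 m = 61617
m = 61617/59534 ≈ 1.035 kg

m ≈ 1.03 kg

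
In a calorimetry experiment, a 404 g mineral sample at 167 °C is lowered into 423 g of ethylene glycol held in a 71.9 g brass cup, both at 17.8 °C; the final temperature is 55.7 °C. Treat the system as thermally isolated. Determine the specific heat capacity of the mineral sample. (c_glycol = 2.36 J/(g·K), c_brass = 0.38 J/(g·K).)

c ≈ 0.864 J/(g·K)

Energy conservation, ΣQ = 0:
404·c·(55.7 − 167) + 423·2.36·(55.7 − 17.8) + 71.9·0.38·(55.7 − 17.8) = 0
-44965 c = -38870
c = -38870/-44965 ≈ 0.8645 J/(g·K)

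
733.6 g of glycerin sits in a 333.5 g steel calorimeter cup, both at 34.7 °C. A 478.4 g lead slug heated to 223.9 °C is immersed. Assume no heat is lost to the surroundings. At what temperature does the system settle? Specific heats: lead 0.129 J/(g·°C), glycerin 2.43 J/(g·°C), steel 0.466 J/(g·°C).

Energy conservation, ΣQ = 0:
478.4*0.129*(T − 223.9) + 733.6*2.43*(T − 34.7) + 333.5*0.466*(T − 34.7) = 0
61.71(T − 223.9) + 1782.6(T − 34.7) + 155.41(T − 34.7) = 0
(61.71 + 1782.6 + 155.41) T = 61.71*223.9 + 1782.6*34.7 + 155.41*34.7
T = 81068 / 1999.8 = 40.5 °C

T_f ≈ 40.5 °C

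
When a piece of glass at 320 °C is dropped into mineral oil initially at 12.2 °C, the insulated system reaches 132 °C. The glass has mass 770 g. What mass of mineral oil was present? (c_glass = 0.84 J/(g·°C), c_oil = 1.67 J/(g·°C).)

m ≈ 608 g

Conservation of energy gives ΣQ = 0:
770·0.84·(132 − 320) + m·1.67·(132 − 12.2) = 0
200.07 m = 121598
m = 121598/200.07 ≈ 607.8 g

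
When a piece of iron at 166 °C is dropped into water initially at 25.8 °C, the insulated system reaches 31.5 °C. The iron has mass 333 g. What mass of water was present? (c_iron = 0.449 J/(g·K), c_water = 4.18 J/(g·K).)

Let T be the final temperature. ΣQ_i = 0:
333×0.449×(31.5 − 166) + m×4.18×(31.5 − 25.8) = 0
23.83 m = 20110
m = 20110/23.83 ≈ 844 g

m ≈ 844 g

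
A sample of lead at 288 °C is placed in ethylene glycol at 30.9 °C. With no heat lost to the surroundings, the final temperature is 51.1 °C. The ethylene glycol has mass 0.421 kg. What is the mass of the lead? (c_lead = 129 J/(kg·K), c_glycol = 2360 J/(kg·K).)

m ≈ 0.657 kg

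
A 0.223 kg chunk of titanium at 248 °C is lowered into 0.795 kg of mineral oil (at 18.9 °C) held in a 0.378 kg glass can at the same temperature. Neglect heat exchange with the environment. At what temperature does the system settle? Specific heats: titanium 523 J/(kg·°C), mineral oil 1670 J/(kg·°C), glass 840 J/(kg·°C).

T_f ≈ 34.1 °C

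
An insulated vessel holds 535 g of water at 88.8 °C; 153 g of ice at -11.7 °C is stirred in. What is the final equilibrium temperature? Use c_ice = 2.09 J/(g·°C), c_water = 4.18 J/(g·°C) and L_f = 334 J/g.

T_f ≈ 50.0 °C

Energy conservation, ΣQ = 0:
ice -11.7→0 °C: 153×2.09×11.7 = 3741.3; melt ice: 153×334 = 51102; meltwater 0→T: 153×4.18×T = 639.54 T; water: 2236.3(T − 88.8)
2875.8 T = 198583 − 54843 = 143740
T ≈ 49.98 °C — above 0 °C, consistent with complete melting.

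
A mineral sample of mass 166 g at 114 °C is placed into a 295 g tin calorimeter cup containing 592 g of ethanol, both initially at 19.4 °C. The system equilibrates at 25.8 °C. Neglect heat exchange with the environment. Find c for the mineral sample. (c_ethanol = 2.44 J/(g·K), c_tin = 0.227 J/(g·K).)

c ≈ 0.661 J/(g·K)

Conservation of energy gives ΣQ = 0:
166·c·(25.8 − 114) + 592·2.44·(25.8 − 19.4) + 295·0.227·(25.8 − 19.4) = 0
-14641 c = -9673.2
c = -9673.2/-14641 ≈ 0.6607 J/(g·K)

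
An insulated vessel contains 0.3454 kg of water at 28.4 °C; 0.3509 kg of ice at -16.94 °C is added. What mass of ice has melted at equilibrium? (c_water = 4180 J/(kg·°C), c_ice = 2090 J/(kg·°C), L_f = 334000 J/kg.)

Cooling the water to 0 °C releases 0.3454·4180·28.4 = 41003 J.
Warming the ice to 0 °C takes 0.3509·2090·16.94 = 12423 J, leaving 28580 J for melting.
Fully melting the ice requires m_ice L_f = 0.3509·334000 = 117201 J.
28580 J < 117201 J, so only part of the ice melts and the system sits at 0 °C.
Mass melted = 28580/334000 ≈ 0.08557 kg.

m_melted ≈ 0.0856 kg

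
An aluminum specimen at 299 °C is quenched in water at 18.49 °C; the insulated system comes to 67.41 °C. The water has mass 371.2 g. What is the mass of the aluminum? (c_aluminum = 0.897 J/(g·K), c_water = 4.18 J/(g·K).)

m ≈ 365 g

Conservation of energy gives ΣQ = 0:
m·0.897·(67.41 − 299) + 371.2·4.18·(67.41 − 18.49) = 0
-207.74 m = -75905
m = -75905/-207.74 ≈ 365.4 g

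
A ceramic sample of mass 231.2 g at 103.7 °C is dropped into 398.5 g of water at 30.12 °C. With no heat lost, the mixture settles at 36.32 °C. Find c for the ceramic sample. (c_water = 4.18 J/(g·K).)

c ≈ 0.663 J/(g·K)

Heat lost by the ceramic sample = heat gained by the water:
231.2×c×(103.7 − 36.32) = 398.5×4.18×(36.32 − 30.12)
15578 c = 10328  ⇒  c ≈ 0.6629 J/(g·K)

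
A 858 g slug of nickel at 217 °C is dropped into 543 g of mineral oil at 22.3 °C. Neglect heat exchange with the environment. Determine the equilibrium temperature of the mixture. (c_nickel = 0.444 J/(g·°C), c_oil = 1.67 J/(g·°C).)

T_f ≈ 79.9 °C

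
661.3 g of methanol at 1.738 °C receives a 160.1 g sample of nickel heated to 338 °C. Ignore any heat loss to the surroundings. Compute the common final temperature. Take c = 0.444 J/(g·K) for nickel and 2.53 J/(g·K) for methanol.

Heat lost by the nickel equals heat gained by the methanol:
160.1·0.444·(338 − T) = 661.3·2.53·(T − 1.738)
71.08(338 − T) = 1673.1(T − 1.738)
1744.2 T = 26934  ⇒  T ≈ 15.44 °C

T_f ≈ 15.4 °C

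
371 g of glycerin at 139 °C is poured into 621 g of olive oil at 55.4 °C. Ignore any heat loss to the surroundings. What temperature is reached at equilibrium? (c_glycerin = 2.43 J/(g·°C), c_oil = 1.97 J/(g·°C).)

T_f ≈ 90.9 °C

Taking heat into each body as positive, Σ m c ΔT = 0:
371*2.43*(T − 139) + 621*1.97*(T − 55.4) = 0
901.53(T − 139) + 1223.4(T − 55.4) = 0
(901.53 + 1223.4) T = 901.53*139 + 1223.4*55.4
T = 193087 / 2124.9 = 90.9 °C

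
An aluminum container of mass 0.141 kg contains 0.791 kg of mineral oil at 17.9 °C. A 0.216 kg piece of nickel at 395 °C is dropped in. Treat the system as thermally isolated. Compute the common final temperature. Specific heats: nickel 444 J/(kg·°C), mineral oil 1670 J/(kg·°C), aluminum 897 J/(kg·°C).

T_f ≈ 41.3 °C

T_f = Σ m_i c_i T_i / Σ m_i c_i:
T_f = (95.9·395 + 1321·17.9 + 126.48·17.9) / (95.9 + 1321 + 126.48)
    = 63791 / 1543.4 ≈ 41.33 °C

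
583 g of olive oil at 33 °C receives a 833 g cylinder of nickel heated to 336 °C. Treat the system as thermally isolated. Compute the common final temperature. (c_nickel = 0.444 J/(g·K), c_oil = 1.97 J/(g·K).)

T_f ≈ 106.8 °C

Heat gained plus heat lost sum to zero:
833*0.444*(T − 336) + 583*1.97*(T − 33) = 0
1518.4 T = 162171
T = 162171 / 1518.4 = 107 °C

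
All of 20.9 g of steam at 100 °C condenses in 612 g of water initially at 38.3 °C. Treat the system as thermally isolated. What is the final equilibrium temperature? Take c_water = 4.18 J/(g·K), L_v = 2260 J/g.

Sum of m c ΔT and latent-heat terms is zero:
steam→water at 100 °C releases m L_v = 20.9×2260 = 47234
  condensate cools 100→T: 20.9×4.18×(T − 100) = 87.36(T − 100)
  original water: 2558.2(T − 38.3)
2645.5 T = 47234 + 8736.2 + 97978 = 153948
T ≈ 58.19 °C, under the boiling point, so the assumption holds.

T_f ≈ 58.2 °C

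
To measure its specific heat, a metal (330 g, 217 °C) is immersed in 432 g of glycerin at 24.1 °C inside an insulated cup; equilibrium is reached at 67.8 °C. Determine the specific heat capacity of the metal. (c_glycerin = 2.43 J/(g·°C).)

c ≈ 0.932 J/(g·°C)

Setting the total heat transfer to zero:
330×c×(67.8 − 217) + 432×2.43×(67.8 − 24.1) = 0
-49236 c = -45875
c = -45875/-49236 ≈ 0.9317 J/(g·°C)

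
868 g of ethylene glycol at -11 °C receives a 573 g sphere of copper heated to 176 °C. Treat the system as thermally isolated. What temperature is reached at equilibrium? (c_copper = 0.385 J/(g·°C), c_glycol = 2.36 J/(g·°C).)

T_f ≈ 7.2 °C

T_f is the heat-capacity-weighted average of the initial temperatures:
T_f = (220.61*176 + 2048.5*(-11)) / (220.61 + 2048.5)
    = 16293 / 2269.1 ≈ 7.18 °C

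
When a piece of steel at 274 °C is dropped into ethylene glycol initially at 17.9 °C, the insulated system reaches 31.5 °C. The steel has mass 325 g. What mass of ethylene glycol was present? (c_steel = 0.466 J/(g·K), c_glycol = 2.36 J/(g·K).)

m ≈ 1140 g

Net heat exchanged in the isolated system is zero:
325·0.466·(31.5 − 274) + m·2.36·(31.5 − 17.9) = 0
32.1 m = 36727
m = 36727/32.1 ≈ 1144 g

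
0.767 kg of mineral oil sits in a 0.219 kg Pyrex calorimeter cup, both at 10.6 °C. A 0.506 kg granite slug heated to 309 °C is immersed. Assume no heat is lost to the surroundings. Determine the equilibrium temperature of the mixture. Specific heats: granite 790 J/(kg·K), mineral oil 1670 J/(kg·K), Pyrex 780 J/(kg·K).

With ΣQ=0 the equilibrium temperature is the m·c-weighted mean:
T_f = (399.74×309 + 1280.9×10.6 + 170.82×10.6) / (399.74 + 1280.9 + 170.82)
    = 138908 / 1851.5 ≈ 75.03 °C

T_f ≈ 75.0 °C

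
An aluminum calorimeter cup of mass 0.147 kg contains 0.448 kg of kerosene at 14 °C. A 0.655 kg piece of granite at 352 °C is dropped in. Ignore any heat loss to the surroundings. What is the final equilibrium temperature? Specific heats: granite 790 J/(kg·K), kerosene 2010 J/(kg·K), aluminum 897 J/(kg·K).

T_f ≈ 126.9 °C

Taking heat into each body as positive, Σ m c ΔT = 0:
0.655·790·(T − 352) + 0.448·2010·(T − 14) + 0.147·897·(T − 14) = 0
517.45(T − 352) + 900.48(T − 14) + 131.86(T − 14) = 0
1549.8 T = 196595
T ≈ 126.85 °C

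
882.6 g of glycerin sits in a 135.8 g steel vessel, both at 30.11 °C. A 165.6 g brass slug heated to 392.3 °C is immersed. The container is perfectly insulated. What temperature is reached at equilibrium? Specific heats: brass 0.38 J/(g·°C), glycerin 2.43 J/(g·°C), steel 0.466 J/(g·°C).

Let T be the final temperature. ΣQ_i = 0:
165.6*0.38*(T − 392.3) + 882.6*2.43*(T − 30.11) + 135.8*0.466*(T − 30.11) = 0
62.93(T − 392.3) + 2144.7(T − 30.11) + 63.28(T − 30.11) = 0
(62.93 + 2144.7 + 63.28) T = 62.93*392.3 + 2144.7*30.11 + 63.28*30.11
T ≈ 40.15 °C

T_f ≈ 40.1 °C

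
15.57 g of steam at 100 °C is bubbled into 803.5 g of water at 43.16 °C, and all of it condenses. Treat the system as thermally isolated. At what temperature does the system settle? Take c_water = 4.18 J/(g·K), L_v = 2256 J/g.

Taking heat into each body as positive, Σ m c ΔT = 0:
condense steam: −15.57×2256 = −35126
  condensate cools 100→T: 15.57×4.18×(T − 100) = 65.08(T − 100)
  original water: 3358.6(T − 43.16)
3423.7 T = 35126 + 6508.3 + 144958 = 186593
T ≈ 54.50 °C (< 100 °C, so full condensation is consistent).

T_f ≈ 54.5 °C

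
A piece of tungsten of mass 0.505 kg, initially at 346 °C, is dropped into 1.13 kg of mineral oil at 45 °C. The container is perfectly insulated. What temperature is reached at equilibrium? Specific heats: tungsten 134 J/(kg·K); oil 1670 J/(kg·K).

T_f ≈ 55.4 °C

|Q_tungsten| = |Q_oil|:
0.505×134×(346 − T) = 1.13×1670×(T − 45)
67.67(346 − T) = 1887.1(T − 45)
1954.8 T = 108333  ⇒  T ≈ 55.42 °C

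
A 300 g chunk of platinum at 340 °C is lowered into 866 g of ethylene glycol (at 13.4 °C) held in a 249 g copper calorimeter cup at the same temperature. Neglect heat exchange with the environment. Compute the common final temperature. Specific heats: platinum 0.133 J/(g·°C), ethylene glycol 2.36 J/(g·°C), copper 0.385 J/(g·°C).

T_f ≈ 19.4 °C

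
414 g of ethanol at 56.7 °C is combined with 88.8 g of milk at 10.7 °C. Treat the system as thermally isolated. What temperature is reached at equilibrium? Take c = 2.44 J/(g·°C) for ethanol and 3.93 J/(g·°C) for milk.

T_f ≈ 44.9 °C

Let T be the final temperature. ΣQ_i = 0:
414·2.44·(T − 56.7) + 88.8·3.93·(T − 10.7) = 0
1010.2(T − 56.7) + 348.98(T − 10.7) = 0
1359.1 T = 61010
T ≈ 44.89 °C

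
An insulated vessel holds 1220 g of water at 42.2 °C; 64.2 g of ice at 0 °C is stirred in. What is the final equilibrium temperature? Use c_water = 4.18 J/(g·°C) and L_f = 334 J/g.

Heat gained plus heat lost sum to zero:
latent heat to melt: 64.2·334 = 21443; meltwater 0→T: 64.2·4.18·T = 268.36 T; water cools: 1220·4.18·(T − 42.2) = 5099.6(T − 42.2)
5368 T = 215203 − 21443 = 193760
T ≈ 36.10 °C (positive, so assuming full melt was valid).

T_f ≈ 36.1 °C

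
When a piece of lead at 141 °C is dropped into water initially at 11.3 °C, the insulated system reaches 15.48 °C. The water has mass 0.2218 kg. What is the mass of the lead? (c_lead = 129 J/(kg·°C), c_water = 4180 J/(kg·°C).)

Heat lost by the lead = heat gained by the water:
m·129·(141 − 15.48) = 0.2218·4180·(15.48 − 11.3)
16192 m = 3875.4  ⇒  m ≈ 0.2393 kg

m ≈ 0.239 kg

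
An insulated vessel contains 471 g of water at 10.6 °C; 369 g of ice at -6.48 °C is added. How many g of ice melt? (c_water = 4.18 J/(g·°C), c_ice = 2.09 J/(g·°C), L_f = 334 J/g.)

m_melted ≈ 47.5 g

Cooling the water to 0 °C releases 471·4.18·10.6 = 20869 J.
Of that, 369·2.09·6.48 = 4997.4 J goes to bring the ice to 0 °C, leaving 15872 J.
Fully melting the ice requires m_ice L_f = 369·334 = 123246 J.
That's not enough to melt it all — equilibrium is at 0 °C with ice remaining.
m_melted·334 = 15872  ⇒  m_melted ≈ 47.52 g.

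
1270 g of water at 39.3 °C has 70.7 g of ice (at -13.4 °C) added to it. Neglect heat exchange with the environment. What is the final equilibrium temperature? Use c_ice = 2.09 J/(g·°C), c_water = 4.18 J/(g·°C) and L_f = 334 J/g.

T_f ≈ 32.7 °C

Heat gained plus heat lost sum to zero:
warm ice to 0 °C: 70.7·2.09·(0 − (-13.4)) = 1980; fusion: m_ice L_f = 70.7·334 = 23614; warm the meltwater: 295.53 T; water cools: 1270·4.18·(T − 39.3) = 5308.6(T − 39.3)
5604.1 T = 208628 − 25594 = 183034
T ≈ 32.66 °C (positive, so assuming full melt was valid).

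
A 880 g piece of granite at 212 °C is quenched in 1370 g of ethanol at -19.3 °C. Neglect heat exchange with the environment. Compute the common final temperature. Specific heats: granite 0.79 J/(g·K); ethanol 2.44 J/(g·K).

T_f ≈ 20.5 °C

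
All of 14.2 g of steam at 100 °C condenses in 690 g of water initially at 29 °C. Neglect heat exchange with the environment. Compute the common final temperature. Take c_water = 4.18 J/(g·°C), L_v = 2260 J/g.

Net heat exchanged in the isolated system is zero:
steam→water at 100 °C releases m L_v = 14.2·2260 = 32092; condensate cools 100→T: 14.2·4.18·(T − 100) = 59.36(T − 100); water warms: 690·4.18·(T − 29) = 2884.2(T − 29)
2943.6 T = 32092 + 5935.6 + 83642 = 121669
T ≈ 41.33 °C — below 100 °C, confirming all the steam condensed.

T_f ≈ 41.3 °C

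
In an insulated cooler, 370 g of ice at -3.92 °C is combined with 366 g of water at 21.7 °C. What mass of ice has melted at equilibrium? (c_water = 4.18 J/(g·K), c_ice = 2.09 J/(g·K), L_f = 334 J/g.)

m_melted ≈ 90.3 g

Cooling the water to 0 °C releases 366·4.18·21.7 = 33198 J.
Of that, 370·2.09·3.92 = 3031.3 J goes to bring the ice to 0 °C, leaving 30167 J.
Fully melting the ice requires m_ice L_f = 370·334 = 123580 J.
30167 J < 123580 J, so only part of the ice melts and the system sits at 0 °C.
m_melt = 30167 / L_f = 90.32 g.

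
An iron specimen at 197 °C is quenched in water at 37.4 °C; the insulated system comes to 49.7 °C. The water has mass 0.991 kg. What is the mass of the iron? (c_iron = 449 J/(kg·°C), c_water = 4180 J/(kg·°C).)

|Q_iron| = |Q_water|:
m×449×(197 − 49.7) = 0.991×4180×(49.7 − 37.4)
66138 m = 50951  ⇒  m ≈ 0.7704 kg

m ≈ 0.77 kg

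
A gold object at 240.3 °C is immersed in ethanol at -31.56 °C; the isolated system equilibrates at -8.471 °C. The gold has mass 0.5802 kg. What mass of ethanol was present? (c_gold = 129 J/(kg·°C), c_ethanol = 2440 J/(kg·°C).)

m ≈ 0.331 kg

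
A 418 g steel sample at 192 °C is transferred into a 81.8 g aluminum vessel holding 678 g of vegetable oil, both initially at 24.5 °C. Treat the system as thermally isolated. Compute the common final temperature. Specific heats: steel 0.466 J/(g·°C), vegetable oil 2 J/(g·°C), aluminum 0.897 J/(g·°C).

Energy conservation, ΣQ = 0:
418·0.466·(T − 192) + 678·2·(T − 24.5) + 81.8·0.897·(T − 24.5) = 0
194.79(T − 192) + 1356(T − 24.5) + 73.37(T − 24.5) = 0
1624.2 T = 72419
T = 72419 / 1624.2 = 44.6 °C

T_f ≈ 44.6 °C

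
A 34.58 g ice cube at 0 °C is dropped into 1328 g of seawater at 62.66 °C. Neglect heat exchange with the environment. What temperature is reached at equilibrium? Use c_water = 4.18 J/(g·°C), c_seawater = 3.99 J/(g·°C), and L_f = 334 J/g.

T_f ≈ 58.9 °C

Net heat exchanged in the isolated system is zero:
melt ice: 34.58·334 = 11550
  warm the meltwater: 144.54 T
  seawater: 5298.7(T − 62.66)
5443.3 T = 332018 − 11550 = 320468
T ≈ 58.87 °C. Since T > 0 °C, the all-ice-melts assumption holds.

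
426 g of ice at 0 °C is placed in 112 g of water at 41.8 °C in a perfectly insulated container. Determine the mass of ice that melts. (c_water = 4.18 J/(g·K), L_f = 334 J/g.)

m_melted ≈ 58.6 g

Heat available from the water dropping to 0 °C: 112×4.18×41.8 = 19569 J.
To melt every bit of ice: 426×334 = 142284 J.
Since 19569 < 142284 J, not all the ice melts; equilibrium is at 0 °C.
m_melt = 19569 / L_f = 58.59 g.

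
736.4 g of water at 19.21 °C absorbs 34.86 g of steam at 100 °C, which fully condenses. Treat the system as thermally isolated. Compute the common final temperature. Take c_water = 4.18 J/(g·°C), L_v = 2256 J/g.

T_f ≈ 47.3 °C

Sum of m c ΔT and latent-heat terms is zero:
steam→water at 100 °C releases m L_v = 34.86×2256 = 78644; condensed water 100 °C→T: 145.71(T − 100); original water: 3078.2(T − 19.21)
3223.9 T = 78644 + 14571 + 59131 = 152347
T ≈ 47.26 °C (< 100 °C, so full condensation is consistent).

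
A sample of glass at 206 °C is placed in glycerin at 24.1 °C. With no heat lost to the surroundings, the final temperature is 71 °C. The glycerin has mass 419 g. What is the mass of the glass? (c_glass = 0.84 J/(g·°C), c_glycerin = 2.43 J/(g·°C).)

m ≈ 421 g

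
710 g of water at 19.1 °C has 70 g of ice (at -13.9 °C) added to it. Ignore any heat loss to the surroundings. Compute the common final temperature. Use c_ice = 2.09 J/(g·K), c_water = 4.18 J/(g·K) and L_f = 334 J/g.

Heat gained plus heat lost sum to zero:
warm ice to 0 °C: 70×2.09×(0 − (-13.9)) = 2033.6
  fusion: m_ice L_f = 70×334 = 23380
  warm the meltwater: 292.6 T
  water: 2967.8(T − 19.1)
3260.4 T = 56685 − 25414 = 31271
T ≈ 9.59 °C (positive, so assuming full melt was valid).

T_f ≈ 9.6 °C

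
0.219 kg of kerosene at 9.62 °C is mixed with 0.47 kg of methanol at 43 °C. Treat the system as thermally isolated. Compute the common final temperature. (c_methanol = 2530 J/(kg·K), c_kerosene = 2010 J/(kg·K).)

T_f ≈ 34.0 °C

Taking heat into each body as positive, Σ m c ΔT = 0:
0.47·2530·(T − 43) + 0.219·2010·(T − 9.62) = 0
1189.1(T − 43) + 440.19(T − 9.62) = 0
1629.3 T = 55366
T ≈ 33.98 °C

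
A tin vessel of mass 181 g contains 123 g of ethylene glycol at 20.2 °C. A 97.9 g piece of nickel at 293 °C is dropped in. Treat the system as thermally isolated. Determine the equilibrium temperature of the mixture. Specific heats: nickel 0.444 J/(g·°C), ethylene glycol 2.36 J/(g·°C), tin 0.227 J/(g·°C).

T_f ≈ 51.8 °C

Setting the total heat transfer to zero:
97.9*0.444*(T − 293) + 123*2.36*(T − 20.2) + 181*0.227*(T − 20.2) = 0
43.47(T − 293) + 290.28(T − 20.2) + 41.09(T − 20.2) = 0
(43.47 + 290.28 + 41.09) T = 43.47*293 + 290.28*20.2 + 41.09*20.2
T ≈ 51.84 °C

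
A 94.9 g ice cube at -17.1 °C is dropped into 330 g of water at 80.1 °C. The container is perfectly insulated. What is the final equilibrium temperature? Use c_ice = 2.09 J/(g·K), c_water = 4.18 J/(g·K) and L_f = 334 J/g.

T_f ≈ 42.5 °C

Net heat exchanged in the isolated system is zero:
warm ice to 0 °C: 94.9·2.09·(0 − (-17.1)) = 3391.6; fusion: m_ice L_f = 94.9·334 = 31697; warm the meltwater: 396.68 T; water: 1379.4(T − 80.1)
1776.1 T = 110490 − 35088 = 75402
T ≈ 42.45 °C — above 0 °C, consistent with complete melting.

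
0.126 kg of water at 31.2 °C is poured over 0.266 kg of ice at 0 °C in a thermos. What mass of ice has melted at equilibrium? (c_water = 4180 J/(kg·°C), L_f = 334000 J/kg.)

Water can give up m c ΔT = 0.126·4180·31.2 = 16432 J before reaching 0 °C.
Fully melting the ice requires m_ice L_f = 0.266·334000 = 88844 J.
Since 16432 < 88844 J, not all the ice melts; equilibrium is at 0 °C.
m_melted·334000 = 16432  ⇒  m_melted ≈ 0.0492 kg.

m_melted ≈ 0.0492 kg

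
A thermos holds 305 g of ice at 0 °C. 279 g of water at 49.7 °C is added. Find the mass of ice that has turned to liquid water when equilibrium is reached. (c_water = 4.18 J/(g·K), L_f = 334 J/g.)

m_melted ≈ 174 g

Heat available from the water dropping to 0 °C: 279×4.18×49.7 = 57961 J.
To melt every bit of ice: 305×334 = 101870 J.
That's not enough to melt it all — equilibrium is at 0 °C with ice remaining.
m_melted×334 = 57961  ⇒  m_melted ≈ 173.5 g.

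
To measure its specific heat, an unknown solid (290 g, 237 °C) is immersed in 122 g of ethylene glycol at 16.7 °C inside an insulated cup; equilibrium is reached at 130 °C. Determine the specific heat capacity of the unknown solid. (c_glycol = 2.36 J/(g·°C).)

c ≈ 1.05 J/(g·°C)

Conservation of energy gives ΣQ = 0:
290×c×(130 − 237) + 122×2.36×(130 − 16.7) = 0
-31030 c = -32621
c = -32621/-31030 ≈ 1.051 J/(g·°C)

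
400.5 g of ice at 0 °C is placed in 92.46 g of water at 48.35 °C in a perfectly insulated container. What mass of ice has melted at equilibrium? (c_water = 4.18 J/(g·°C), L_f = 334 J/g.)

Heat available from the water dropping to 0 °C: 92.46×4.18×48.35 = 18686 J.
To melt every bit of ice: 400.5×334 = 133767 J.
That's not enough to melt it all — equilibrium is at 0 °C with ice remaining.
Mass melted = 18686/334 ≈ 55.95 g.

m_melted ≈ 55.9 g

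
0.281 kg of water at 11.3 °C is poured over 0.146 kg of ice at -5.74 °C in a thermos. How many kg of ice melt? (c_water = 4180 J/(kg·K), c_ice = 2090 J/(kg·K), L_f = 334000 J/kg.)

m_melted ≈ 0.0345 kg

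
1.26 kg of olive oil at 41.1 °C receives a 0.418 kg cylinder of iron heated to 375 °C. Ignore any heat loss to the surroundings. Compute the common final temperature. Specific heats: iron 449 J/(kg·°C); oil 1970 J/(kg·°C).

T_f ≈ 64.6 °C

With ΣQ=0 the equilibrium temperature is the m·c-weighted mean:
T_f = (187.68·375 + 2482.2·41.1) / (187.68 + 2482.2)
    = 172399 / 2669.9 ≈ 64.57 °C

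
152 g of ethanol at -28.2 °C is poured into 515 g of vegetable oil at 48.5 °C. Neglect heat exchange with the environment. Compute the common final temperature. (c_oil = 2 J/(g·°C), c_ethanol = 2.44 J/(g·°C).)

Net heat exchanged in the isolated system is zero:
515·2·(T − 48.5) + 152·2.44·(T − (-28.2)) = 0
1030(T − 48.5) + 370.88(T − (-28.2)) = 0
1400.9 T = 39496
T = 39496 / 1400.9 = 28.2 °C

T_f ≈ 28.2 °C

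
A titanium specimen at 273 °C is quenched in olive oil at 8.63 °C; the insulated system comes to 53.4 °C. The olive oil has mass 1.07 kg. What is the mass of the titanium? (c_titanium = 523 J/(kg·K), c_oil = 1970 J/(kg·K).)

m ≈ 0.822 kg

Taking heat into each body as positive, Σ m c ΔT = 0:
m×523×(53.4 − 273) + 1.07×1970×(53.4 − 8.63) = 0
-114851 m = -94371
m = -94371/-114851 ≈ 0.8217 kg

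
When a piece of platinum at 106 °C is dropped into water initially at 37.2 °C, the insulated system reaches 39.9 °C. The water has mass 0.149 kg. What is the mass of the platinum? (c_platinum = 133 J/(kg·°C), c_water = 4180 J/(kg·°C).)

Energy conservation, ΣQ = 0:
m·133·(39.9 − 106) + 0.149·4180·(39.9 − 37.2) = 0
-8791.3 m = -1681.6
m = -1681.6/-8791.3 ≈ 0.1913 kg

m ≈ 0.191 kg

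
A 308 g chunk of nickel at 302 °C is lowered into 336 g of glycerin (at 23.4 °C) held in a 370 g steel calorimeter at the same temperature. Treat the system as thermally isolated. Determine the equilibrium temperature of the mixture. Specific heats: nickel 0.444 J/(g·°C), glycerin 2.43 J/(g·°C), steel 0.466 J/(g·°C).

T_f ≈ 57.2 °C

Conservation of energy gives ΣQ = 0:
308·0.444·(T − 302) + 336·2.43·(T − 23.4) + 370·0.466·(T − 23.4) = 0
136.75(T − 302) + 816.48(T − 23.4) + 172.42(T − 23.4) = 0
(136.75 + 816.48 + 172.42) T = 136.75·302 + 816.48·23.4 + 172.42·23.4
T = 64439/1125.7 ≈ 57.25 °C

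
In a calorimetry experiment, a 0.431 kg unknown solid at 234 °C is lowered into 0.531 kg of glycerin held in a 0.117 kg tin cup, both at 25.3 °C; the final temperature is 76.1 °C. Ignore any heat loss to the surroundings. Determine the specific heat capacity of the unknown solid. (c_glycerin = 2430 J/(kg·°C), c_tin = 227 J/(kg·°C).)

c ≈ 983 J/(kg·°C)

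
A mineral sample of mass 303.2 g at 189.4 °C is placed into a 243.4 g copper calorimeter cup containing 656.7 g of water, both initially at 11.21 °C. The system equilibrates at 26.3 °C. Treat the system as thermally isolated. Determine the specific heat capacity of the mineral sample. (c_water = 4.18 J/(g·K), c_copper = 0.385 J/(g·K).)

c ≈ 0.866 J/(g·K)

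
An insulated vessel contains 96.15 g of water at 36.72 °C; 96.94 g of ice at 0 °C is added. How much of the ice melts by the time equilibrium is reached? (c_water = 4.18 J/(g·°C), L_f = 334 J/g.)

Cooling the water to 0 °C releases 96.15·4.18·36.72 = 14758 J.
Fully melting the ice requires m_ice L_f = 96.94·334 = 32378 J.
That's not enough to melt it all — equilibrium is at 0 °C with ice remaining.
m_melted·334 = 14758  ⇒  m_melted ≈ 44.19 g.

m_melted ≈ 44.2 g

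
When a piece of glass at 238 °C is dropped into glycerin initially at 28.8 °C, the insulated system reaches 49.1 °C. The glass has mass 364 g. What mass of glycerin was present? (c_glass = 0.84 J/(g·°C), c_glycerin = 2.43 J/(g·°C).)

m ≈ 1170 g

Heat lost by the glass = heat gained by the glycerin:
364×0.84×(238 − 49.1) = m×2.43×(49.1 − 28.8)
49.33 m = 57758  ⇒  m ≈ 1171 g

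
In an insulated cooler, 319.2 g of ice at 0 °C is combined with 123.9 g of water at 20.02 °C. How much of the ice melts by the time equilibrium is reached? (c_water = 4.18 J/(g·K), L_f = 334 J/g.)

Heat available from the water dropping to 0 °C: 123.9·4.18·20.02 = 10368 J.
To melt every bit of ice: 319.2·334 = 106613 J.
Since 10368 < 106613 J, not all the ice melts; equilibrium is at 0 °C.
m_melted·334 = 10368  ⇒  m_melted ≈ 31.04 g.

m_melted ≈ 31 g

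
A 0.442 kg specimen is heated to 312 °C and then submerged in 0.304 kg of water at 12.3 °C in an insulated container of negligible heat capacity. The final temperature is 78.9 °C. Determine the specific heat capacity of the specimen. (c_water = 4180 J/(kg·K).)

Heat lost by the specimen = heat gained by the water:
0.442·c·(312 − 78.9) = 0.304·4180·(78.9 − 12.3)
103.03 c = 84630  ⇒  c ≈ 821.4 J/(kg·K)

c ≈ 821 J/(kg·K)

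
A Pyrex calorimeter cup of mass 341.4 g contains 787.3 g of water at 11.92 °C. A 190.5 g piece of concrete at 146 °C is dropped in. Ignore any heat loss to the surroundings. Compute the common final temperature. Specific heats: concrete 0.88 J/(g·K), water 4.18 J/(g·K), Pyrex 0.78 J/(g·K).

T_f ≈ 18.0 °C

T_f is the heat-capacity-weighted average of the initial temperatures:
T_f = (167.64×146 + 3290.9×11.92 + 266.29×11.92) / (167.64 + 3290.9 + 266.29)
    = 66877 / 3724.8 ≈ 17.95 °C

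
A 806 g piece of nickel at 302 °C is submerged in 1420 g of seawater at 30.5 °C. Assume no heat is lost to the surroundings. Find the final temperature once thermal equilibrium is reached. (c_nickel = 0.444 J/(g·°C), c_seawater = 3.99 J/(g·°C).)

Set heat shed by the hot body equal to heat absorbed by the cold body:
806·0.444·(302 − T) = 1420·3.99·(T − 30.5)
357.86(302 − T) = 5665.8(T − 30.5)
6023.7 T = 280882  ⇒  T ≈ 46.63 °C

T_f ≈ 46.6 °C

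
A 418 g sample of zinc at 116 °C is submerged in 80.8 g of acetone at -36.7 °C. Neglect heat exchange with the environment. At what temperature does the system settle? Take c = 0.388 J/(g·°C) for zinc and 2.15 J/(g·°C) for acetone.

T_f ≈ 37.0 °C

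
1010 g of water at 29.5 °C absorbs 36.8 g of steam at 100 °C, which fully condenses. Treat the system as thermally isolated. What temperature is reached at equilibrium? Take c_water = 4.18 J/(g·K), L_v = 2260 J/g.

Sum of m c ΔT and latent-heat terms is zero:
condense steam: −36.8×2260 = −83168
  condensed water 100 °C→T: 153.82(T − 100)
  original water: 4221.8(T − 29.5)
4375.6 T = 83168 + 15382 + 124543 = 223093
T ≈ 50.99 °C, under the boiling point, so the assumption holds.

T_f ≈ 51.0 °C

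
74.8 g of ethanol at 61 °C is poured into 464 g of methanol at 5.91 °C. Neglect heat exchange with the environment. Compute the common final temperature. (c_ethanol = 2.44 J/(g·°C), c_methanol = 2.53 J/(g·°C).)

T_f is the heat-capacity-weighted average of the initial temperatures:
T_f = (182.51×61 + 1173.9×5.91) / (182.51 + 1173.9)
    = 18071 / 1356.4 ≈ 13.32 °C

T_f ≈ 13.3 °C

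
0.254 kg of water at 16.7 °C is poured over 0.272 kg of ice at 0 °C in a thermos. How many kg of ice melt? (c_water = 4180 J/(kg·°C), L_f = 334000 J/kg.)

Water can give up m c ΔT = 0.254·4180·16.7 = 17731 J before reaching 0 °C.
To melt every bit of ice: 0.272·334000 = 90848 J.
17731 J < 90848 J, so only part of the ice melts and the system sits at 0 °C.
m_melted·334000 = 17731  ⇒  m_melted ≈ 0.05309 kg.

m_melted ≈ 0.0531 kg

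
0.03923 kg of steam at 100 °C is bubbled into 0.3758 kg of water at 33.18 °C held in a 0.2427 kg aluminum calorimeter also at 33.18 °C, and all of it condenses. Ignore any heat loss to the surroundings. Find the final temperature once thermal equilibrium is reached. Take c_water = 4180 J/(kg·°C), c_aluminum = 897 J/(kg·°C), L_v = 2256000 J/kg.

T_f ≈ 84.1 °C

Energy conservation, ΣQ = 0:
condense steam: −0.03923·2256000 = −88503
  condensed water 100 °C→T: 163.98(T − 100)
  water warms: 0.3758·4180·(T − 33.18) = 1570.8(T − 33.18)
  aluminum cup: 0.2427·897·(T − 33.18) = 217.7(T − 33.18)
1952.5 T = 88503 + 16398 + 59344 = 164245
T ≈ 84.12 °C (< 100 °C, so full condensation is consistent).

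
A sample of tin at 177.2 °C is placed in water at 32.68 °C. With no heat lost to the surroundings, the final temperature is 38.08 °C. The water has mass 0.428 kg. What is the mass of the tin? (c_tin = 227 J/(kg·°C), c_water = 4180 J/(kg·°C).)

Heat lost by the tin = heat gained by the water:
m×227×(177.2 − 38.08) = 0.428×4180×(38.08 − 32.68)
31580 m = 9660.8  ⇒  m ≈ 0.3059 kg

m ≈ 0.306 kg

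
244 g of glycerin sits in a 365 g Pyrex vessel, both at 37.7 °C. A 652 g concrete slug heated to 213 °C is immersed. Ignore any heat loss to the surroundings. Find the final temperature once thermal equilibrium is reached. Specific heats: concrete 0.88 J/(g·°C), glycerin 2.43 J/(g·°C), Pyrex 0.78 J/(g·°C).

Conservation of energy gives ΣQ = 0:
652·0.88·(T − 213) + 244·2.43·(T − 37.7) + 365·0.78·(T − 37.7) = 0
573.76(T − 213) + 592.92(T − 37.7) + 284.7(T − 37.7) = 0
(573.76 + 592.92 + 284.7) T = 573.76·213 + 592.92·37.7 + 284.7·37.7
T = 155297 / 1451.4 = 107 °C

T_f ≈ 107.0 °C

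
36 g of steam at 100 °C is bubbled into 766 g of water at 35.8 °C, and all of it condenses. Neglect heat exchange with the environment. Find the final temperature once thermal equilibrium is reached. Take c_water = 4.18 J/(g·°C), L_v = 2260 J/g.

Heat gained plus heat lost sum to zero:
condense steam: −36·2260 = −81360; condensed water 100 °C→T: 150.48(T − 100); original water: 3201.9(T − 35.8)
3352.4 T = 81360 + 15048 + 114627 = 211035
T ≈ 62.95 °C, under the boiling point, so the assumption holds.

T_f ≈ 63.0 °C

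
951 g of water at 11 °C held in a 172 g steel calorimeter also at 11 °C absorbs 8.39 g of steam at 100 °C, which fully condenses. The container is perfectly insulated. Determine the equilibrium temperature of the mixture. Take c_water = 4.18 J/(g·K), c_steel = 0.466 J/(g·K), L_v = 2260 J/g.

Setting the total heat transfer to zero:
latent heat released on condensation: 8.39×2260 = 18961
  condensed water 100 °C→T: 35.07(T − 100)
  water warms: 951×4.18×(T − 11) = 3975.2(T − 11)
  cup: 80.15(T − 11)
4090.4 T = 18961 + 3507 + 44609 = 67077
T ≈ 16.40 °C — below 100 °C, confirming all the steam condensed.

T_f ≈ 16.4 °C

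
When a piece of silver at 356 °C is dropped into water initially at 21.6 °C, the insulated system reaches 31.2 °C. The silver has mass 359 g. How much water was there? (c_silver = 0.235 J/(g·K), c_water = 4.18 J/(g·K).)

|Q_silver| = |Q_water|:
359·0.235·(356 − 31.2) = m·4.18·(31.2 − 21.6)
40.13 m = 27402  ⇒  m ≈ 682.9 g

m ≈ 683 g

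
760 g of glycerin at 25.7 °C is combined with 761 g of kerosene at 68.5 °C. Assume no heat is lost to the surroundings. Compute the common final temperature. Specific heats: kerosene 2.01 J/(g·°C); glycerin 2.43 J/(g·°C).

T_f ≈ 45.1 °C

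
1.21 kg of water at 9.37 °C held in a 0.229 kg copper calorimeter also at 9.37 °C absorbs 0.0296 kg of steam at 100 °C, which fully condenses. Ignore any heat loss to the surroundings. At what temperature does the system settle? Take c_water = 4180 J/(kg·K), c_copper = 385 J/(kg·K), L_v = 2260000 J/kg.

T_f ≈ 24.2 °C

Energy conservation, ΣQ = 0:
steam→water at 100 °C releases m L_v = 0.0296×2260000 = 66896
  condensed water 100 °C→T: 123.73(T − 100)
  original water: 5057.8(T − 9.37)
  cup: 88.17(T − 9.37)
5269.7 T = 66896 + 12373 + 48218 = 127486
T ≈ 24.19 °C (< 100 °C, so full condensation is consistent).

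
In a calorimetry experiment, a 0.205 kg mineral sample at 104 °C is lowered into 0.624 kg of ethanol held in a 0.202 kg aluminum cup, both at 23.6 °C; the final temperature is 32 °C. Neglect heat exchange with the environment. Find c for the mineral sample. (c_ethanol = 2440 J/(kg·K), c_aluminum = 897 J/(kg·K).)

c ≈ 970 J/(kg·K)

Heat gained plus heat lost sum to zero:
0.205·c·(32 − 104) + 0.624·2440·(32 − 23.6) + 0.202·897·(32 − 23.6) = 0
-14.76 c = -14312
c = -14312/-14.76 ≈ 969.6 J/(kg·K)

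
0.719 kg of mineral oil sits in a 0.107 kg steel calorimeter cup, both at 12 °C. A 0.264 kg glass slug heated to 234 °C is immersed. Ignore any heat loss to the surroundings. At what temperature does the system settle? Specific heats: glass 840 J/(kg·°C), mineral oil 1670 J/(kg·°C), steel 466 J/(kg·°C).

T_f ≈ 45.4 °C

Conservation of energy gives ΣQ = 0:
0.264×840×(T − 234) + 0.719×1670×(T − 12) + 0.107×466×(T − 12) = 0
221.76(T − 234) + 1200.7(T − 12) + 49.86(T − 12) = 0
(221.76 + 1200.7 + 49.86) T = 221.76×234 + 1200.7×12 + 49.86×12
T = 66899/1472.4 ≈ 45.44 °C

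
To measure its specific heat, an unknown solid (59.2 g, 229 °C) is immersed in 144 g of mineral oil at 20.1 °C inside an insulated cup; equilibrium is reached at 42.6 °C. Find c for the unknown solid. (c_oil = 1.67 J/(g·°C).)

c ≈ 0.49 J/(g·°C)

Taking heat into each body as positive, Σ m c ΔT = 0:
59.2×c×(42.6 − 229) + 144×1.67×(42.6 − 20.1) = 0
-11035 c = -5410.8
c = -5410.8/-11035 ≈ 0.4903 J/(g·°C)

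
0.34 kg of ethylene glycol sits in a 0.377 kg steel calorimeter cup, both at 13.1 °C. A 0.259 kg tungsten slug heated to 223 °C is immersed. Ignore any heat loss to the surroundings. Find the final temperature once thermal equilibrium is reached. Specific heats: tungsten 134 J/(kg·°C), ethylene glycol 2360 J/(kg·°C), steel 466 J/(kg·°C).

Net heat exchanged in the isolated system is zero:
0.259×134×(T − 223) + 0.34×2360×(T − 13.1) + 0.377×466×(T − 13.1) = 0
34.71(T − 223) + 802.4(T − 13.1) + 175.68(T − 13.1) = 0
(34.71 + 802.4 + 175.68) T = 34.71×223 + 802.4×13.1 + 175.68×13.1
T = 20552/1012.8 ≈ 20.29 °C

T_f ≈ 20.3 °C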